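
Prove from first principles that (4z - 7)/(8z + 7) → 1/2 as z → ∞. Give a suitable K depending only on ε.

K = (21/16)/ε

Let ε > 0 be given. We seek K > 0 such that z > K implies |(4z - 7)/(8z + 7) − (1/2)| < ε.
(4z - 7)/(8z + 7) − (1/2) = (8(4z - 7) − 4(8z + 7)) / (8(8z + 7)) = -84/(8(8z + 7)).
For z > 0 we have 8z + 7 > 8z, so |(4z - 7)/(8z + 7) − (1/2)| = 84/(8(8z + 7)) < 84/(8·8z) = (21/16)/z.
Thus |(4z - 7)/(8z + 7) − (1/2)| < ε whenever z > (21/16)/ε.
Take K = (21/16)/ε. If z > K then |(4z - 7)/(8z + 7) − (1/2)| < (21/16)/z < ε.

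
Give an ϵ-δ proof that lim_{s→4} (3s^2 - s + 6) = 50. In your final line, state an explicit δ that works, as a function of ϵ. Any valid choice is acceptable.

Let ϵ > 0. We want δ > 0 such that 0 < |s − 4| < δ implies |(3s^2 - s + 6) − 50| < ϵ.
(3s^2 - s + 6) − 50 = 3s^2 - s - 44 = (s − 4)(3s + 11).
So |(3s^2 - s + 6) − 50| = |s − 4|·|3s + 11|.
Require δ ≤ 2. Then |s − 4| < 2 gives |s| < 6, and by the triangle inequality |3s + 11| ≤ 3·6 + 11 = 29.
Hence |(3s^2 - s + 6) − 50| ≤ 29|s − 4| < ϵ provided |s − 4| < ϵ/29.
Take δ = min(2, ϵ/29). Then 0 < |s − 4| < δ gives both |s − 4| < 2 and |s − 4| < ϵ/29, so |(3s^2 - s + 6) − 50| < ϵ.

δ = min(2, ϵ/29)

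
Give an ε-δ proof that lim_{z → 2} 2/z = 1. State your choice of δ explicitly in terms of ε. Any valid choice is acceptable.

Suppose ε > 0. We seek δ > 0 such that 0 < |z − 2| < δ implies |2/z − 1| < ε.
|2/z − 1| = 2·|2 − z|/(2·|z|) = 2|z − 2|/(2|z|).
Require δ ≤ 1 so that |z| > 2 − 1 = 1, hence 2|z| > 2.
Then |2/z − 1| < 2|z − 2|/2, which is < ε when |z − 2| < ε.
Take δ = min(1, ε). Then 0 < |z − 2| < δ gives both |z − 2| < 1 and |z − 2| < ε, so |2/z − 1| < ε.

δ = min(1, ε)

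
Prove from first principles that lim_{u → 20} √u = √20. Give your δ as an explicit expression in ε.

δ = min(20, √20·ε)

Let ε > 0 be given. We want δ > 0 such that 0 < |u − 20| < δ implies |√u − √20| < ε.
Rationalise: √u − √20 = (u − 20)/(√u + √20), so |√u − √20| = |u − 20|/(√u + √20).
Restrict δ ≤ 20 so that |u − 20| < 20 forces u > 0, and then √u + √20 > √20.
Hence |√u − √20| < |u − 20|/√20, which is < ε once |u − 20| < √20·ε.
Take δ = min(20, √20·ε). If 0 < |u − 20| < δ then u > 0 and |√u − √20| < |u − 20|/√20 < ε.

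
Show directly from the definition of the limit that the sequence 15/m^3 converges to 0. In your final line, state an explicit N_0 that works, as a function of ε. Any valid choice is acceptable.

N_0 = (15/ε)^{1/3}

Let ε > 0 be given. For m ≥ 1, |15/m^3 − 0| = 15/m^3.
15/m^3 < ε ⇔ m^3 > 15/ε ⇔ m > (15/ε)^{1/3}.
Take N_0 = (15/ε)^{1/3}. Then m > N_0 implies 15/m^3 < ε.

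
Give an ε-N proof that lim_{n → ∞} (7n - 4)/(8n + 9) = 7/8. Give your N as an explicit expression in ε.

Let ε > 0 be given. For n ≥ 1, |(7n - 4)/(8n + 9) − (7/8)| = |-95|/(8(8n + 9)) = 95/(8(8n + 9)).
Since 8n + 9 ≥ 8n for n ≥ 1, this is ≤ 95/(8·8n) = (95/64)/n.
So |(7n - 4)/(8n + 9) − (7/8)| < ε whenever n > (95/64)/ε.
Take N = (95/64)/ε. If n > N then |(7n - 4)/(8n + 9) − (7/8)| ≤ (95/64)/n < ε.

N = (95/64)/ε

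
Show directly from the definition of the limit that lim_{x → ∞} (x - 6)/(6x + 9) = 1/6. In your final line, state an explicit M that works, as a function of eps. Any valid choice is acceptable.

Let eps > 0 be given. We seek M > 0 such that x > M implies |(x - 6)/(6x + 9) − (1/6)| < eps.
(x - 6)/(6x + 9) − (1/6) = (6(x - 6) − (6x + 9)) / (6(6x + 9)) = -45/(6(6x + 9)).
For x > 0 we have 6x + 9 > 6x, so |(x - 6)/(6x + 9) − (1/6)| = 45/(6(6x + 9)) < 45/(6·6x) = (5/4)/x.
Thus |(x - 6)/(6x + 9) − (1/6)| < eps whenever x > (5/4)/eps.
Take M = (5/4)/eps. If x > M then |(x - 6)/(6x + 9) − (1/6)| < (5/4)/x < eps.

M = (5/4)/eps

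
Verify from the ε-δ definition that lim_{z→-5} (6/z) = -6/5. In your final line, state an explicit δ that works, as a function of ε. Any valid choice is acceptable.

Suppose ε > 0. We seek δ > 0 such that 0 < |z + 5| < δ implies |6/z + 6/5| < ε.
|6/z + 6/5| = 6·|-5 − z|/(5·|z|) = 6|z + 5|/(5|z|).
Require δ ≤ 5/2 so that |z| > 5 − 5/2 = 5/2, hence 5|z| > 25/2.
Then |6/z + 6/5| < 6|z + 5|/(25/2), which is < ε when |z + 5| < (25/12)ε.
Take δ = min(5/2, (25/12)ε). Then 0 < |z + 5| < δ gives both |z + 5| < 5/2 and |z + 5| < (25/12)ε, so |6/z + 6/5| < ε.

δ = min(5/2, (25/12)ε)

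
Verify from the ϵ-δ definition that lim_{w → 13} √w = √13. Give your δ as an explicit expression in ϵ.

δ = min(13, √13·ϵ)

Let ϵ > 0. We want δ > 0 such that 0 < |w − 13| < δ implies |√w − √13| < ϵ.
Rationalise: √w − √13 = (w − 13)/(√w + √13), so |√w − √13| = |w − 13|/(√w + √13).
Restrict δ ≤ 13 so that |w − 13| < 13 forces w > 0, and then √w + √13 > √13.
Hence |√w − √13| < |w − 13|/√13, which is < ϵ once |w − 13| < √13·ϵ.
Take δ = min(13, √13·ϵ). If 0 < |w − 13| < δ then w > 0 and |√w − √13| < |w − 13|/√13 < ϵ.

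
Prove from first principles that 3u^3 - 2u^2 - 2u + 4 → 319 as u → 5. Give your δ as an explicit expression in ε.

δ = min(2, ε/301)

Fix ε > 0. We want δ > 0 such that 0 < |u − 5| < δ implies |(3u^3 - 2u^2 - 2u + 4) − 319| < ε.
(3u^3 - 2u^2 - 2u + 4) − 319 = 3u^3 - 2u^2 - 2u - 315 = (u − 5)(3u^2 + 13u + 63).
So |(3u^3 - 2u^2 - 2u + 4) − 319| = |u − 5|·|3u^2 + 13u + 63|.
Require δ ≤ 2. Then |u − 5| < 2 gives |u| < 7, and by the triangle inequality |3u^2 + 13u + 63| ≤ 3·7^2 + 13·7 + 63 = 301.
Hence |(3u^3 - 2u^2 - 2u + 4) − 319| ≤ 301|u − 5| < ε provided |u − 5| < ε/301.
Take δ = min(2, ε/301). Then 0 < |u − 5| < δ gives both |u − 5| < 2 and |u − 5| < ε/301, so |(3u^3 - 2u^2 - 2u + 4) − 319| < ε.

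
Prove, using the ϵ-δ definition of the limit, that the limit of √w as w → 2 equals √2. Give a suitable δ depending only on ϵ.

Let ϵ > 0. We want δ > 0 such that 0 < |w − 2| < δ implies |√w − √2| < ϵ.
Rationalise: √w − √2 = (w − 2)/(√w + √2), so |√w − √2| = |w − 2|/(√w + √2).
Restrict δ ≤ 2 so that |w − 2| < 2 forces w > 0, and then √w + √2 > √2.
Hence |√w − √2| < |w − 2|/√2, which is < ϵ once |w − 2| < √2·ϵ.
Take δ = min(2, √2·ϵ). If 0 < |w − 2| < δ then w > 0 and |√w − √2| < |w − 2|/√2 < ϵ.

δ = min(2, √2·ϵ)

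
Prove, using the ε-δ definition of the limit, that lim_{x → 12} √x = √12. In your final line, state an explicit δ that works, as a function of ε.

δ = min(12, √12·ε)

Fix ε > 0. We want δ > 0 such that 0 < |x − 12| < δ implies |√x − √12| < ε.
Multiplying by the conjugate, |√x − √12| = |x − 12|/(√x + √12).
Restrict δ ≤ 12 so that |x − 12| < 12 forces x > 0, and then √x + √12 > √12.
Hence |√x − √12| < |x − 12|/√12, which is < ε once |x − 12| < √12·ε.
Take δ = min(12, √12·ε). If 0 < |x − 12| < δ then x > 0 and |√x − √12| < |x − 12|/√12 < ε.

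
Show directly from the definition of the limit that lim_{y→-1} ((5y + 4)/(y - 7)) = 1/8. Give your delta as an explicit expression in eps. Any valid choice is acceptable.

delta = min(4, (32/39)eps)

Suppose eps > 0. We want delta > 0 with 0 < |y + 1| < delta ⇒ |(5y + 4)/(y - 7) − (1/8)| < eps.
Combining over a common denominator, (5y + 4)/(y - 7) − (1/8) = [(5y + 4)·(-8) − (-1)·(y - 7)] / [(-8)·(y - 7)] = -39(y + 1) / ((-8)(y - 7)).
So |(5y + 4)/(y - 7) − (1/8)| = 39|y + 1| / (8·|y − 7|).
Require delta ≤ 4, so |y − 7| ≥ |-8| − |y + 1| > 8 − 4 = 4.
Hence |(5y + 4)/(y - 7) − (1/8)| < 39|y + 1|/(8·4) = (39/32)|y + 1|, which is < eps once |y + 1| < (32/39)eps.
Take delta = min(4, (32/39)eps). Then 0 < |y + 1| < delta forces both bounds, so |(5y + 4)/(y - 7) − (1/8)| < eps.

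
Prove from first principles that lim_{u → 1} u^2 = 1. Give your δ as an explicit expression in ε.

Let ε > 0. We seek δ > 0 with 0 < |u − 1| < δ ⇒ |u^2 − 1| < ε.
Factor: u^2 − 1 = (u − 1)(u + 1), so |u^2 − 1| = |u − 1|·|u + 1|.
Restrict δ ≤ 2. Then |u − 1| < 2 gives |u| < 3, so by the triangle inequality |u + 1| ≤ 3 + 1 = 4.
Hence |u^2 − 1| ≤ 4|u − 1|, which is < ε once |u − 1| < ε/4.
Take δ = min(2, ε/4). If 0 < |u − 1| < δ then both bounds hold and |u^2 − 1| ≤ 4|u − 1| < 4·(ε/4) = ε.

δ = min(2, ε/4)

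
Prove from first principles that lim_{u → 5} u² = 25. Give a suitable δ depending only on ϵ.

δ = min(1, ϵ/11)

Let ϵ > 0 be given. We seek δ > 0 with 0 < |u − 5| < δ ⇒ |u² − 25| < ϵ.
Factor: u² − 25 = (u − 5)(u + 5), so |u² − 25| = |u − 5|·|u + 5|.
Restrict δ ≤ 1. Then |u − 5| < 1 gives |u| < 6, so by the triangle inequality |u + 5| ≤ 6 + 5 = 11.
Hence |u² − 25| ≤ 11|u − 5|, which is < ϵ once |u − 5| < ϵ/11.
Take δ = min(1, ϵ/11). If 0 < |u − 5| < δ then both bounds hold and |u² − 25| ≤ 11|u − 5| < 11·(ϵ/11) = ϵ.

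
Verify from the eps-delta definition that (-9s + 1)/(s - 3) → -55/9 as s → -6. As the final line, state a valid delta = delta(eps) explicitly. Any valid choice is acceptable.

Suppose eps > 0. We want delta > 0 with 0 < |s + 6| < delta ⇒ |(-9s + 1)/(s - 3) + 55/9| < eps.
Combining over a common denominator, (-9s + 1)/(s - 3) + 55/9 = [(-9s + 1)·(-9) − 55·(s - 3)] / [(-9)·(s - 3)] = 26(s + 6) / ((-9)(s - 3)).
So |(-9s + 1)/(s - 3) + 55/9| = 26|s + 6| / (9·|s − 3|).
Restrict delta ≤ 9/2. Then |s + 6| < 9/2 gives |s − 3| = |(s + 6) + (-9)| ≥ 9 − 9/2 = 9/2.
Hence |(-9s + 1)/(s - 3) + 55/9| < 26|s + 6|/(9·(9/2)) = (52/81)|s + 6|, which is < eps once |s + 6| < (81/52)eps.
Take delta = min(9/2, (81/52)eps). Then 0 < |s + 6| < delta forces both bounds, so |(-9s + 1)/(s - 3) + 55/9| < eps.

delta = min(9/2, (81/52)eps)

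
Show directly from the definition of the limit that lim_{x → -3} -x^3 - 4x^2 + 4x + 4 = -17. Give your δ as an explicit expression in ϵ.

δ = min(2, ϵ/37)

Let ϵ > 0 be given. We want δ > 0 such that 0 < |x + 3| < δ implies |(-x^3 - 4x^2 + 4x + 4) + 17| < ϵ.
(-x^3 - 4x^2 + 4x + 4) + 17 = -x^3 - 4x^2 + 4x + 21 = (x + 3)(-x^2 - x + 7).
So |(-x^3 - 4x^2 + 4x + 4) + 17| = |x + 3|·|-x^2 - x + 7|.
Assume first that |x + 3| < 2, so |x| < 5. Then |-x^2 - x + 7| ≤ 5^2 + 5 + 7 = 37.
Hence |(-x^3 - 4x^2 + 4x + 4) + 17| ≤ 37|x + 3| < ϵ provided |x + 3| < ϵ/37.
Choosing δ = min(2, ϵ/37) ensures both conditions, hence |(-x^3 - 4x^2 + 4x + 4) + 17| < ϵ.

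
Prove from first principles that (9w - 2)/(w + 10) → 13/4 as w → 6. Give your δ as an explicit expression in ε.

Let ε > 0. We want δ > 0 with 0 < |w − 6| < δ ⇒ |(9w - 2)/(w + 10) − (13/4)| < ε.
Combining over a common denominator, (9w - 2)/(w + 10) − (13/4) = [(9w - 2)·16 − 52·(w + 10)] / [16·(w + 10)] = 92(w − 6) / (16(w + 10)).
So |(9w - 2)/(w + 10) − (13/4)| = 92|w − 6| / (16·|w + 10|).
Require δ ≤ 8, so |w + 10| ≥ |16| − |w − 6| > 16 − 8 = 8.
Hence |(9w - 2)/(w + 10) − (13/4)| < 92|w − 6|/(16·8) = (23/32)|w − 6|, which is < ε once |w − 6| < (32/23)ε.
Take δ = min(8, (32/23)ε). Then 0 < |w − 6| < δ forces both bounds, so |(9w - 2)/(w + 10) − (13/4)| < ε.

δ = min(8, (32/23)ε)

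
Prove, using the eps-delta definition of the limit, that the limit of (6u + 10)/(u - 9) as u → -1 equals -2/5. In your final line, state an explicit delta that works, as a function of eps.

Suppose eps > 0. We want delta > 0 with 0 < |u + 1| < delta ⇒ |(6u + 10)/(u - 9) + 2/5| < eps.
Combining over a common denominator, (6u + 10)/(u - 9) + 2/5 = [(6u + 10)·(-10) − 4·(u - 9)] / [(-10)·(u - 9)] = -64(u + 1) / ((-10)(u - 9)).
So |(6u + 10)/(u - 9) + 2/5| = 64|u + 1| / (10·|u − 9|).
Restrict delta ≤ 5. Then |u + 1| < 5 gives |u − 9| = |(u + 1) + (-10)| ≥ 10 − 5 = 5.
Hence |(6u + 10)/(u - 9) + 2/5| < 64|u + 1|/(10·5) = (32/25)|u + 1|, which is < eps once |u + 1| < (25/32)eps.
Take delta = min(5, (25/32)eps). Then 0 < |u + 1| < delta forces both bounds, so |(6u + 10)/(u - 9) + 2/5| < eps.

delta = min(5, (25/32)eps)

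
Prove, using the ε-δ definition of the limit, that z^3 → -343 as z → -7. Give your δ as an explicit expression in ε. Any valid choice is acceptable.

Let ε > 0. We seek δ > 0 with 0 < |z + 7| < δ ⇒ |z^3 + 343| < ε.
Factor: z^3 + 343 = (z + 7)(z^2 - 7z + 49), so |z^3 + 343| = |z + 7|·|z^2 - 7z + 49|.
Restrict δ ≤ 2. Then |z + 7| < 2 gives |z| < 9, so by the triangle inequality |z^2 - 7z + 49| ≤ 9^2 + 7·9 + 49 = 193.
Hence |z^3 + 343| ≤ 193|z + 7|, which is < ε once |z + 7| < ε/193.
Take δ = min(2, ε/193). If 0 < |z + 7| < δ then both bounds hold and |z^3 + 343| ≤ 193|z + 7| < 193·(ε/193) = ε.

δ = min(2, ε/193)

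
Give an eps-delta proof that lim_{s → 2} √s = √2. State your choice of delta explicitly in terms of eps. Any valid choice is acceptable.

Suppose eps > 0. We want delta > 0 such that 0 < |s − 2| < delta implies |√s − √2| < eps.
Rationalise: √s − √2 = (s − 2)/(√s + √2), so |√s − √2| = |s − 2|/(√s + √2).
Restrict delta ≤ 2 so that |s − 2| < 2 forces s > 0, and then √s + √2 > √2.
Hence |√s − √2| < |s − 2|/√2, which is < eps once |s − 2| < √2·eps.
Take delta = min(2, √2·eps). If 0 < |s − 2| < delta then s > 0 and |√s − √2| < |s − 2|/√2 < eps.

delta = min(2, √2·eps)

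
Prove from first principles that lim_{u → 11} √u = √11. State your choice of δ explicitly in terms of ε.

δ = min(11, √11·ε)

Let ε > 0 be given. We want δ > 0 such that 0 < |u − 11| < δ implies |√u − √11| < ε.
Rationalise: √u − √11 = (u − 11)/(√u + √11), so |√u − √11| = |u − 11|/(√u + √11).
Restrict δ ≤ 11 so that |u − 11| < 11 forces u > 0, and then √u + √11 > √11.
Hence |√u − √11| < |u − 11|/√11, which is < ε once |u − 11| < √11·ε.
Take δ = min(11, √11·ε). If 0 < |u − 11| < δ then u > 0 and |√u − √11| < |u − 11|/√11 < ε.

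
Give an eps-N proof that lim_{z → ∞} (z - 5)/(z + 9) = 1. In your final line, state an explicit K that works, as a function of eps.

Fix eps > 0. We seek K > 0 such that z > K implies |(z - 5)/(z + 9) − 1| < eps.
(z - 5)/(z + 9) − 1 = ((z - 5) − (z + 9)) / ((z + 9)) = -14/((z + 9)).
For z > 0 we have z + 9 > z, so |(z - 5)/(z + 9) − 1| = 14/((z + 9)) < 14/(z) = 14/z.
Thus |(z - 5)/(z + 9) − 1| < eps whenever z > 14/eps.
Take K = 14/eps. If z > K then |(z - 5)/(z + 9) − 1| < 14/z < eps.

K = 14/eps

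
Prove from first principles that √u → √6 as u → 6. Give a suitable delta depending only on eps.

delta = min(6, √6·eps)

Let eps > 0. We want delta > 0 such that 0 < |u − 6| < delta implies |√u − √6| < eps.
Rationalise: √u − √6 = (u − 6)/(√u + √6), so |√u − √6| = |u − 6|/(√u + √6).
Restrict delta ≤ 6 so that |u − 6| < 6 forces u > 0, and then √u + √6 > √6.
Hence |√u − √6| < |u − 6|/√6, which is < eps once |u − 6| < √6·eps.
Take delta = min(6, √6·eps). If 0 < |u − 6| < delta then u > 0 and |√u − √6| < |u − 6|/√6 < eps.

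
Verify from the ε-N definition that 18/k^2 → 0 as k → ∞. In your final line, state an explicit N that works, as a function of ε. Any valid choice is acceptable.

N = (18/ε)^{1/2}

Fix ε > 0. For k ≥ 1, |18/k^2 − 0| = 18/k^2.
18/k^2 < ε ⇔ k^2 > 18/ε ⇔ k > (18/ε)^{1/2}.
Take N = (18/ε)^{1/2}. Then k > N implies 18/k^2 < ε.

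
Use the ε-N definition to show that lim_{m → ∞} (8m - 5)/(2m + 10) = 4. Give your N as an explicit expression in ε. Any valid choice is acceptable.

N = (45/2)/ε

Let ε > 0. For m ≥ 1, |(8m - 5)/(2m + 10) − 4| = |-90|/(2(2m + 10)) = 90/(2(2m + 10)).
Since 2m + 10 ≥ 2m for m ≥ 1, this is ≤ 90/(2·2m) = (45/2)/m.
So |(8m - 5)/(2m + 10) − 4| < ε whenever m > (45/2)/ε.
Take N = (45/2)/ε. If m > N then |(8m - 5)/(2m + 10) − 4| ≤ (45/2)/m < ε.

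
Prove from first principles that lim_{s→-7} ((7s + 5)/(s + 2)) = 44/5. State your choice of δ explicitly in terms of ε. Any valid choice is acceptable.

Suppose ε > 0. We want δ > 0 with 0 < |s + 7| < δ ⇒ |(7s + 5)/(s + 2) − (44/5)| < ε.
Combining over a common denominator, (7s + 5)/(s + 2) − (44/5) = [(7s + 5)·(-5) − (-44)·(s + 2)] / [(-5)·(s + 2)] = 9(s + 7) / ((-5)(s + 2)).
So |(7s + 5)/(s + 2) − (44/5)| = 9|s + 7| / (5·|s + 2|).
Require δ ≤ 5/2, so |s + 2| ≥ |-5| − |s + 7| > 5 − 5/2 = 5/2.
Hence |(7s + 5)/(s + 2) − (44/5)| < 9|s + 7|/(5·(5/2)) = (18/25)|s + 7|, which is < ε once |s + 7| < (25/18)ε.
Take δ = min(5/2, (25/18)ε). Then 0 < |s + 7| < δ forces both bounds, so |(7s + 5)/(s + 2) − (44/5)| < ε.

δ = min(5/2, (25/18)ε)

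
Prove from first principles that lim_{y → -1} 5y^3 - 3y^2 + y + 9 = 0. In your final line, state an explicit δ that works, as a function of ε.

δ = min(2, ε/78)

Fix ε > 0. We want δ > 0 such that 0 < |y + 1| < δ implies |(5y^3 - 3y^2 + y + 9)| < ε.
(5y^3 - 3y^2 + y + 9) = 5y^3 - 3y^2 + y + 9 = (y + 1)(5y^2 - 8y + 9).
So |(5y^3 - 3y^2 + y + 9)| = |y + 1|·|5y^2 - 8y + 9|.
Require δ ≤ 2. Then |y + 1| < 2 gives |y| < 3, and by the triangle inequality |5y^2 - 8y + 9| ≤ 5·3^2 + 8·3 + 9 = 78.
Hence |(5y^3 - 3y^2 + y + 9)| ≤ 78|y + 1| < ε provided |y + 1| < ε/78.
Choosing δ = min(2, ε/78) ensures both conditions, hence |(5y^3 - 3y^2 + y + 9)| < ε.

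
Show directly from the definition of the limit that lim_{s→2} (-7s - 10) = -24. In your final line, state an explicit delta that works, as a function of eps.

delta = eps/7

Let eps > 0 be given. We need delta > 0 so that 0 < |s − 2| < delta implies |(-7s - 10) + 24| < eps.
Since (-7s - 10) + 24 = -7(s − 2), we have |(-7s - 10) + 24| = 7|s − 2|.
Thus it suffices that |s − 2| < eps/7.
Take delta = eps/7. If 0 < |s − 2| < delta then |(-7s - 10) + 24| = 7|s − 2| < 7·(eps/7) = eps.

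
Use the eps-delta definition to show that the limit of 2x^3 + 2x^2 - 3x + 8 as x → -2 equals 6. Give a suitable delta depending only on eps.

Let eps > 0 be given. We want delta > 0 such that 0 < |x + 2| < delta implies |(2x^3 + 2x^2 - 3x + 8) − 6| < eps.
(2x^3 + 2x^2 - 3x + 8) − 6 = 2x^3 + 2x^2 - 3x + 2 = (x + 2)(2x^2 - 2x + 1).
So |(2x^3 + 2x^2 - 3x + 8) − 6| = |x + 2|·|2x^2 - 2x + 1|.
Require delta ≤ 2. Then |x + 2| < 2 gives |x| < 4, and by the triangle inequality |2x^2 - 2x + 1| ≤ 2·4^2 + 2·4 + 1 = 41.
Hence |(2x^3 + 2x^2 - 3x + 8) − 6| ≤ 41|x + 2| < eps provided |x + 2| < eps/41.
Take delta = min(2, eps/41). Then 0 < |x + 2| < delta gives both |x + 2| < 2 and |x + 2| < eps/41, so |(2x^3 + 2x^2 - 3x + 8) − 6| < eps.

delta = min(2, eps/41)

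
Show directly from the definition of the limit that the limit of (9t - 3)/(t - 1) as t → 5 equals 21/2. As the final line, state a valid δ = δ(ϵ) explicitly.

δ = min(2, (4/3)ϵ)

Suppose ϵ > 0. We want δ > 0 with 0 < |t − 5| < δ ⇒ |(9t - 3)/(t - 1) − (21/2)| < ϵ.
Combining over a common denominator, (9t - 3)/(t - 1) − (21/2) = [(9t - 3)·4 − 42·(t - 1)] / [4·(t - 1)] = -6(t − 5) / (4(t - 1)).
So |(9t - 3)/(t - 1) − (21/2)| = 6|t − 5| / (4·|t − 1|).
Require δ ≤ 2, so |t − 1| ≥ |4| − |t − 5| > 4 − 2 = 2.
Hence |(9t - 3)/(t - 1) − (21/2)| < 6|t − 5|/(4·2) = (3/4)|t − 5|, which is < ϵ once |t − 5| < (4/3)ϵ.
Take δ = min(2, (4/3)ϵ). Then 0 < |t − 5| < δ forces both bounds, so |(9t - 3)/(t - 1) − (21/2)| < ϵ.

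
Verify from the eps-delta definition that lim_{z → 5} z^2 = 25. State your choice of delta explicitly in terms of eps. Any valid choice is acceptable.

Let eps > 0. We seek delta > 0 with 0 < |z − 5| < delta ⇒ |z^2 − 25| < eps.
Factor: z^2 − 25 = (z − 5)(z + 5), so |z^2 − 25| = |z − 5|·|z + 5|.
Restrict delta ≤ 1. Then |z − 5| < 1 gives |z| < 6, so by the triangle inequality |z + 5| ≤ 6 + 5 = 11.
Hence |z^2 − 25| ≤ 11|z − 5|, which is < eps once |z − 5| < eps/11.
Take delta = min(1, eps/11). If 0 < |z − 5| < delta then both bounds hold and |z^2 − 25| ≤ 11|z − 5| < 11·(eps/11) = eps.

delta = min(1, eps/11)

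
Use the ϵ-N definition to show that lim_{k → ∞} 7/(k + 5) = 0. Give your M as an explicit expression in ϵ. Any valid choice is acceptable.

Suppose ϵ > 0. For k ≥ 1, |7/(k + 5) − 0| = 7/(k + 5) ≤ 7/k.
We need 7/k < ϵ, i.e. k > 7/ϵ.
Take M = 7/ϵ. If k > M then |7/(k + 5)| ≤ 7/k < ϵ.

M = 7/ϵ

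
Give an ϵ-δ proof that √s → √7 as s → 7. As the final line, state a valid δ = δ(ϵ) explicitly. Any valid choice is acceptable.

δ = min(7, √7·ϵ)

Let ϵ > 0 be given. We want δ > 0 such that 0 < |s − 7| < δ implies |√s − √7| < ϵ.
Rationalise: √s − √7 = (s − 7)/(√s + √7), so |√s − √7| = |s − 7|/(√s + √7).
Restrict δ ≤ 7 so that |s − 7| < 7 forces s > 0, and then √s + √7 > √7.
Hence |√s − √7| < |s − 7|/√7, which is < ϵ once |s − 7| < √7·ϵ.
Take δ = min(7, √7·ϵ). If 0 < |s − 7| < δ then s > 0 and |√s − √7| < |s − 7|/√7 < ϵ.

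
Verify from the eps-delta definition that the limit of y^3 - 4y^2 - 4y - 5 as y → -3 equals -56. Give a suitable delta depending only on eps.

Let eps > 0. We want delta > 0 such that 0 < |y + 3| < delta implies |(y^3 - 4y^2 - 4y - 5) + 56| < eps.
(y^3 - 4y^2 - 4y - 5) + 56 = y^3 - 4y^2 - 4y + 51 = (y + 3)(y^2 - 7y + 17).
So |(y^3 - 4y^2 - 4y - 5) + 56| = |y + 3|·|y^2 - 7y + 17|.
Require delta ≤ 1. Then |y + 3| < 1 gives |y| < 4, and by the triangle inequality |y^2 - 7y + 17| ≤ 4^2 + 7·4 + 17 = 61.
Hence |(y^3 - 4y^2 - 4y - 5) + 56| ≤ 61|y + 3| < eps provided |y + 3| < eps/61.
Take delta = min(1, eps/61). Then 0 < |y + 3| < delta gives both |y + 3| < 1 and |y + 3| < eps/61, so |(y^3 - 4y^2 - 4y - 5) + 56| < eps.

delta = min(1, eps/61)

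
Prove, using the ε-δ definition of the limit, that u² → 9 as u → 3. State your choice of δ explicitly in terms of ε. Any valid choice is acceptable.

Let ε > 0 be given. We seek δ > 0 with 0 < |u − 3| < δ ⇒ |u² − 9| < ε.
Factor: u² − 9 = (u − 3)(u + 3), so |u² − 9| = |u − 3|·|u + 3|.
Restrict δ ≤ 1. Then |u − 3| < 1 gives |u| < 4, so by the triangle inequality |u + 3| ≤ 4 + 3 = 7.
Hence |u² − 9| ≤ 7|u − 3|, which is < ε once |u − 3| < ε/7.
Take δ = min(1, ε/7). If 0 < |u − 3| < δ then both bounds hold and |u² − 9| ≤ 7|u − 3| < 7·(ε/7) = ε.

δ = min(1, ε/7)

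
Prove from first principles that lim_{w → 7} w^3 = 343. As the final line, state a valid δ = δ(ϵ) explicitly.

Fix ϵ > 0. We seek δ > 0 with 0 < |w − 7| < δ ⇒ |w^3 − 343| < ϵ.
Factor: w^3 − 343 = (w − 7)(w^2 + 7w + 49), so |w^3 − 343| = |w − 7|·|w^2 + 7w + 49|.
Restrict δ ≤ 1. Then |w − 7| < 1 gives |w| < 8, so by the triangle inequality |w^2 + 7w + 49| ≤ 8^2 + 7·8 + 49 = 169.
Hence |w^3 − 343| ≤ 169|w − 7|, which is < ϵ once |w − 7| < ϵ/169.
Take δ = min(1, ϵ/169). If 0 < |w − 7| < δ then both bounds hold and |w^3 − 343| ≤ 169|w − 7| < 169·(ϵ/169) = ϵ.

δ = min(1, ϵ/169)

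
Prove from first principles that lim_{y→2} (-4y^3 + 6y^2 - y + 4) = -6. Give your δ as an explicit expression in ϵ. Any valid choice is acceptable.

Suppose ϵ > 0. We want δ > 0 such that 0 < |y − 2| < δ implies |(-4y^3 + 6y^2 - y + 4) + 6| < ϵ.
(-4y^3 + 6y^2 - y + 4) + 6 = -4y^3 + 6y^2 - y + 10 = (y − 2)(-4y^2 - 2y - 5).
So |(-4y^3 + 6y^2 - y + 4) + 6| = |y − 2|·|-4y^2 - 2y - 5|.
Assume first that |y − 2| < 1, so |y| < 3. Then |-4y^2 - 2y - 5| ≤ 4·3^2 + 2·3 + 5 = 47.
Hence |(-4y^3 + 6y^2 - y + 4) + 6| ≤ 47|y − 2| < ϵ provided |y − 2| < ϵ/47.
Choosing δ = min(1, ϵ/47) ensures both conditions, hence |(-4y^3 + 6y^2 - y + 4) + 6| < ϵ.

δ = min(1, ϵ/47)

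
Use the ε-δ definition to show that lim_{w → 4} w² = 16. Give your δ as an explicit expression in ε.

Let ε > 0. We seek δ > 0 with 0 < |w − 4| < δ ⇒ |w² − 16| < ε.
Factor: w² − 16 = (w − 4)(w + 4), so |w² − 16| = |w − 4|·|w + 4|.
Impose δ ≤ 2 so that |w| < 6; then |w + 4| ≤ 10.
Hence |w² − 16| ≤ 10|w − 4|, which is < ε once |w − 4| < ε/10.
Take δ = min(2, ε/10). If 0 < |w − 4| < δ then both bounds hold and |w² − 16| ≤ 10|w − 4| < 10·(ε/10) = ε.

δ = min(2, ε/10)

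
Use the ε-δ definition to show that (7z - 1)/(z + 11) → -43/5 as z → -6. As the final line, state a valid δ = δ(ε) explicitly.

δ = min(5/2, (25/156)ε)

Suppose ε > 0. We want δ > 0 with 0 < |z + 6| < δ ⇒ |(7z - 1)/(z + 11) + 43/5| < ε.
Combining over a common denominator, (7z - 1)/(z + 11) + 43/5 = [(7z - 1)·5 − (-43)·(z + 11)] / [5·(z + 11)] = 78(z + 6) / (5(z + 11)).
So |(7z - 1)/(z + 11) + 43/5| = 78|z + 6| / (5·|z + 11|).
Restrict δ ≤ 5/2. Then |z + 6| < 5/2 gives |z + 11| = |(z + 6) + 5| ≥ 5 − 5/2 = 5/2.
Hence |(7z - 1)/(z + 11) + 43/5| < 78|z + 6|/(5·(5/2)) = (156/25)|z + 6|, which is < ε once |z + 6| < (25/156)ε.
Take δ = min(5/2, (25/156)ε). Then 0 < |z + 6| < δ forces both bounds, so |(7z - 1)/(z + 11) + 43/5| < ε.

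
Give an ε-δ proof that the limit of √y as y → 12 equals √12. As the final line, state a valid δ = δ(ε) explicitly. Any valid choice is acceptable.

δ = min(12, √12·ε)

Suppose ε > 0. We want δ > 0 such that 0 < |y − 12| < δ implies |√y − √12| < ε.
Rationalise: √y − √12 = (y − 12)/(√y + √12), so |√y − √12| = |y − 12|/(√y + √12).
Restrict δ ≤ 12 so that |y − 12| < 12 forces y > 0, and then √y + √12 > √12.
Hence |√y − √12| < |y − 12|/√12, which is < ε once |y − 12| < √12·ε.
Take δ = min(12, √12·ε). If 0 < |y − 12| < δ then y > 0 and |√y − √12| < |y − 12|/√12 < ε.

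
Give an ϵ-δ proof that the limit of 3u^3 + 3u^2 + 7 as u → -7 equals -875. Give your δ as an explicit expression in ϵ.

Fix ϵ > 0. We want δ > 0 such that 0 < |u + 7| < δ implies |(3u^3 + 3u^2 + 7) + 875| < ϵ.
(3u^3 + 3u^2 + 7) + 875 = 3u^3 + 3u^2 + 882 = (u + 7)(3u^2 - 18u + 126).
So |(3u^3 + 3u^2 + 7) + 875| = |u + 7|·|3u^2 - 18u + 126|.
Require δ ≤ 1. Then |u + 7| < 1 gives |u| < 8, and by the triangle inequality |3u^2 - 18u + 126| ≤ 3·8^2 + 18·8 + 126 = 462.
Hence |(3u^3 + 3u^2 + 7) + 875| ≤ 462|u + 7| < ϵ provided |u + 7| < ϵ/462.
Choosing δ = min(1, ϵ/462) ensures both conditions, hence |(3u^3 + 3u^2 + 7) + 875| < ϵ.

δ = min(1, ϵ/462)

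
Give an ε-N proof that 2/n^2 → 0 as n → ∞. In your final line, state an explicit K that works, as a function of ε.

Let ε > 0 be given. For n ≥ 1, |2/n^2 − 0| = 2/n^2.
2/n^2 < ε ⇔ n^2 > 2/ε ⇔ n > (2/ε)^{1/2}.
Take K = (2/ε)^{1/2}. Then n > K implies 2/n^2 < ε.

K = (2/ε)^{1/2}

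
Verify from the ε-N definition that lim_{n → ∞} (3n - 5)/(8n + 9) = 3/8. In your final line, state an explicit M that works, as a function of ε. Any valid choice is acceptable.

M = (67/64)/ε

Suppose ε > 0. For n ≥ 1, |(3n - 5)/(8n + 9) − (3/8)| = |-67|/(8(8n + 9)) = 67/(8(8n + 9)).
Since 8n + 9 ≥ 8n for n ≥ 1, this is ≤ 67/(8·8n) = (67/64)/n.
So |(3n - 5)/(8n + 9) − (3/8)| < ε whenever n > (67/64)/ε.
Take M = (67/64)/ε. If n > M then |(3n - 5)/(8n + 9) − (3/8)| ≤ (67/64)/n < ε.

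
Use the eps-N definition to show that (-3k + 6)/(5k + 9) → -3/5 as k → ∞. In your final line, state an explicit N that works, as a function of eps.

Fix eps > 0. For k ≥ 1, |(-3k + 6)/(5k + 9) + 3/5| = |57|/(5(5k + 9)) = 57/(5(5k + 9)).
Since 5k + 9 ≥ 5k for k ≥ 1, this is ≤ 57/(5·5k) = (57/25)/k.
So |(-3k + 6)/(5k + 9) + 3/5| < eps whenever k > (57/25)/eps.
Take N = (57/25)/eps. If k > N then |(-3k + 6)/(5k + 9) + 3/5| ≤ (57/25)/k < eps.

N = (57/25)/eps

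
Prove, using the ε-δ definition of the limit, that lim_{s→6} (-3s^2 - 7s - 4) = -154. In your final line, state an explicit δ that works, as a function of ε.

Suppose ε > 0. We want δ > 0 such that 0 < |s − 6| < δ implies |(-3s^2 - 7s - 4) + 154| < ε.
(-3s^2 - 7s - 4) + 154 = -3s^2 - 7s + 150 = (s − 6)(-3s - 25).
So |(-3s^2 - 7s - 4) + 154| = |s − 6|·|-3s - 25|.
Assume first that |s − 6| < 2, so |s| < 8. Then |-3s - 25| ≤ 3·8 + 25 = 49.
Hence |(-3s^2 - 7s - 4) + 154| ≤ 49|s − 6| < ε provided |s − 6| < ε/49.
Take δ = min(2, ε/49). Then 0 < |s − 6| < δ gives both |s − 6| < 2 and |s − 6| < ε/49, so |(-3s^2 - 7s - 4) + 154| < ε.

δ = min(2, ε/49)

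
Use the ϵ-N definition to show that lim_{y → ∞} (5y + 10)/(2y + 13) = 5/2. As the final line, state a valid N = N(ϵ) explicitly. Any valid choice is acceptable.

N = (45/4)/ϵ

Suppose ϵ > 0. We seek N > 0 such that y > N implies |(5y + 10)/(2y + 13) − (5/2)| < ϵ.
(5y + 10)/(2y + 13) − (5/2) = (2(5y + 10) − 5(2y + 13)) / (2(2y + 13)) = -45/(2(2y + 13)).
For y > 0 we have 2y + 13 > 2y, so |(5y + 10)/(2y + 13) − (5/2)| = 45/(2(2y + 13)) < 45/(2·2y) = (45/4)/y.
Thus |(5y + 10)/(2y + 13) − (5/2)| < ϵ whenever y > (45/4)/ϵ.
Take N = (45/4)/ϵ. If y > N then |(5y + 10)/(2y + 13) − (5/2)| < (45/4)/y < ϵ.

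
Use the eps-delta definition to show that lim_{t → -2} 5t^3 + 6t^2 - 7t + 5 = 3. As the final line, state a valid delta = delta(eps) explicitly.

Fix eps > 0. We want delta > 0 such that 0 < |t + 2| < delta implies |(5t^3 + 6t^2 - 7t + 5) − 3| < eps.
(5t^3 + 6t^2 - 7t + 5) − 3 = 5t^3 + 6t^2 - 7t + 2 = (t + 2)(5t^2 - 4t + 1).
So |(5t^3 + 6t^2 - 7t + 5) − 3| = |t + 2|·|5t^2 - 4t + 1|.
Assume first that |t + 2| < 2, so |t| < 4. Then |5t^2 - 4t + 1| ≤ 5·4^2 + 4·4 + 1 = 97.
Hence |(5t^3 + 6t^2 - 7t + 5) − 3| ≤ 97|t + 2| < eps provided |t + 2| < eps/97.
Take delta = min(2, eps/97). Then 0 < |t + 2| < delta gives both |t + 2| < 2 and |t + 2| < eps/97, so |(5t^3 + 6t^2 - 7t + 5) − 3| < eps.

delta = min(2, eps/97)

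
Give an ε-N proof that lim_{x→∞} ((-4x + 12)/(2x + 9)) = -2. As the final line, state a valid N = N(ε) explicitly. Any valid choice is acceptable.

N = 15/ε

Suppose ε > 0. We seek N > 0 such that x > N implies |(-4x + 12)/(2x + 9) + 2| < ε.
(-4x + 12)/(2x + 9) + 2 = (2(-4x + 12) − (-4)(2x + 9)) / (2(2x + 9)) = 60/(2(2x + 9)).
For x > 0 we have 2x + 9 > 2x, so |(-4x + 12)/(2x + 9) + 2| = 60/(2(2x + 9)) < 60/(2·2x) = 15/x.
Thus |(-4x + 12)/(2x + 9) + 2| < ε whenever x > 15/ε.
Take N = 15/ε. If x > N then |(-4x + 12)/(2x + 9) + 2| < 15/x < ε.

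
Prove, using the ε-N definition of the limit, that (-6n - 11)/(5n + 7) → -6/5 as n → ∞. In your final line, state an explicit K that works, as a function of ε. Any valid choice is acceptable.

Let ε > 0 be given. For n ≥ 1, |(-6n - 11)/(5n + 7) + 6/5| = |-13|/(5(5n + 7)) = 13/(5(5n + 7)).
Since 5n + 7 ≥ 5n for n ≥ 1, this is ≤ 13/(5·5n) = (13/25)/n.
So |(-6n - 11)/(5n + 7) + 6/5| < ε whenever n > (13/25)/ε.
Take K = (13/25)/ε. If n > K then |(-6n - 11)/(5n + 7) + 6/5| ≤ (13/25)/n < ε.

K = (13/25)/ε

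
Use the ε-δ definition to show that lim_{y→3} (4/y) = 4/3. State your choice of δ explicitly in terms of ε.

δ = min(3/2, (9/8)ε)

Let ε > 0. We seek δ > 0 such that 0 < |y − 3| < δ implies |4/y − (4/3)| < ε.
|4/y − (4/3)| = 4·|3 − y|/(3·|y|) = 4|y − 3|/(3|y|).
Require δ ≤ 3/2 so that |y| > 3 − 3/2 = 3/2, hence 3|y| > 9/2.
Then |4/y − (4/3)| < 4|y − 3|/(9/2), which is < ε when |y − 3| < (9/8)ε.
Take δ = min(3/2, (9/8)ε). Then 0 < |y − 3| < δ gives both |y − 3| < 3/2 and |y − 3| < (9/8)ε, so |4/y − (4/3)| < ε.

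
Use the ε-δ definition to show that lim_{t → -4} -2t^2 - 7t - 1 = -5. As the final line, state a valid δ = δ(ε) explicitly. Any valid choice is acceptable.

Let ε > 0. We want δ > 0 such that 0 < |t + 4| < δ implies |(-2t^2 - 7t - 1) + 5| < ε.
(-2t^2 - 7t - 1) + 5 = -2t^2 - 7t + 4 = (t + 4)(-2t + 1).
So |(-2t^2 - 7t - 1) + 5| = |t + 4|·|-2t + 1|.
Require δ ≤ 1. Then |t + 4| < 1 gives |t| < 5, and by the triangle inequality |-2t + 1| ≤ 2·5 + 1 = 11.
Hence |(-2t^2 - 7t - 1) + 5| ≤ 11|t + 4| < ε provided |t + 4| < ε/11.
Choosing δ = min(1, ε/11) ensures both conditions, hence |(-2t^2 - 7t - 1) + 5| < ε.

δ = min(1, ε/11)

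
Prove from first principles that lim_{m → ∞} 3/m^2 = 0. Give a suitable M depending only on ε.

Suppose ε > 0. For m ≥ 1, |3/m^2 − 0| = 3/m^2.
3/m^2 < ε ⇔ m^2 > 3/ε ⇔ m > (3/ε)^{1/2}.
Take M = (3/ε)^{1/2}. Then m > M implies 3/m^2 < ε.

M = (3/ε)^{1/2}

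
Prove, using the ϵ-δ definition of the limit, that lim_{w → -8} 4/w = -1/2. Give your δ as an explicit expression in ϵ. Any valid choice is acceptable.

δ = min(4, 8ϵ)

Fix ϵ > 0. We seek δ > 0 such that 0 < |w + 8| < δ implies |4/w + 1/2| < ϵ.
|4/w + 1/2| = 4·|-8 − w|/(8·|w|) = 4|w + 8|/(8|w|).
Require δ ≤ 4 so that |w| > 8 − 4 = 4, hence 8|w| > 32.
Then |4/w + 1/2| < 4|w + 8|/32, which is < ϵ when |w + 8| < 8ϵ.
Take δ = min(4, 8ϵ). Then 0 < |w + 8| < δ gives both |w + 8| < 4 and |w + 8| < 8ϵ, so |4/w + 1/2| < ϵ.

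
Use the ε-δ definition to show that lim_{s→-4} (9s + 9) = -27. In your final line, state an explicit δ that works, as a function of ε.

Let ε > 0 be given. We need δ > 0 so that 0 < |s + 4| < δ implies |(9s + 9) + 27| < ε.
|(9s + 9) + 27| = |9s + 36| = 9|s + 4|.
Thus it suffices that |s + 4| < ε/9.
Take δ = ε/9. If 0 < |s + 4| < δ then |(9s + 9) + 27| = 9|s + 4| < 9·(ε/9) = ε.

δ = ε/9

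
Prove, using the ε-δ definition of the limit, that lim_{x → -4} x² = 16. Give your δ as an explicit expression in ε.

δ = min(1, ε/9)

Suppose ε > 0. We seek δ > 0 with 0 < |x + 4| < δ ⇒ |x² − 16| < ε.
Factor: x² − 16 = (x + 4)(x - 4), so |x² − 16| = |x + 4|·|x - 4|.
Restrict δ ≤ 1. Then |x + 4| < 1 gives |x| < 5, so by the triangle inequality |x - 4| ≤ 5 + 4 = 9.
Hence |x² − 16| ≤ 9|x + 4|, which is < ε once |x + 4| < ε/9.
Take δ = min(1, ε/9). If 0 < |x + 4| < δ then both bounds hold and |x² − 16| ≤ 9|x + 4| < 9·(ε/9) = ε.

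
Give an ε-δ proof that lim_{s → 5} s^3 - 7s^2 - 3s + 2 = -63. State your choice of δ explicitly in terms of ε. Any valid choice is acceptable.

δ = min(2, ε/76)

Let ε > 0 be given. We want δ > 0 such that 0 < |s − 5| < δ implies |(s^3 - 7s^2 - 3s + 2) + 63| < ε.
(s^3 - 7s^2 - 3s + 2) + 63 = s^3 - 7s^2 - 3s + 65 = (s − 5)(s^2 - 2s - 13).
So |(s^3 - 7s^2 - 3s + 2) + 63| = |s − 5|·|s^2 - 2s - 13|.
Require δ ≤ 2. Then |s − 5| < 2 gives |s| < 7, and by the triangle inequality |s^2 - 2s - 13| ≤ 7^2 + 2·7 + 13 = 76.
Hence |(s^3 - 7s^2 - 3s + 2) + 63| ≤ 76|s − 5| < ε provided |s − 5| < ε/76.
Choosing δ = min(2, ε/76) ensures both conditions, hence |(s^3 - 7s^2 - 3s + 2) + 63| < ε.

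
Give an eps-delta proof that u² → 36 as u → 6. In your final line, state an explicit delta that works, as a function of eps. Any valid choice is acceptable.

delta = min(2, eps/14)

Let eps > 0 be given. We seek delta > 0 with 0 < |u − 6| < delta ⇒ |u² − 36| < eps.
Factor: u² − 36 = (u − 6)(u + 6), so |u² − 36| = |u − 6|·|u + 6|.
Impose delta ≤ 2 so that |u| < 8; then |u + 6| ≤ 14.
Hence |u² − 36| ≤ 14|u − 6|, which is < eps once |u − 6| < eps/14.
Take delta = min(2, eps/14). If 0 < |u − 6| < delta then both bounds hold and |u² − 36| ≤ 14|u − 6| < 14·(eps/14) = eps.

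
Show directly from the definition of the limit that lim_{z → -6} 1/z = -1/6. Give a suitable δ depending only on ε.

δ = min(3, 18ε)

Let ε > 0. We seek δ > 0 such that 0 < |z + 6| < δ implies |1/z + 1/6| < ε.
|1/z + 1/6| = |-6 − z|/(6·|z|) = |z + 6|/(6|z|).
Restrict δ ≤ 3. Then |z + 6| < 3 gives |z| > 3, so 6|z| > 18.
Then |1/z + 1/6| < |z + 6|/18, which is < ε when |z + 6| < 18ε.
Take δ = min(3, 18ε). Then 0 < |z + 6| < δ gives both |z + 6| < 3 and |z + 6| < 18ε, so |1/z + 1/6| < ε.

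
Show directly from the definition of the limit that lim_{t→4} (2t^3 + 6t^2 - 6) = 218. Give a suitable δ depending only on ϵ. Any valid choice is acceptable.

Let ϵ > 0 be given. We want δ > 0 such that 0 < |t − 4| < δ implies |(2t^3 + 6t^2 - 6) − 218| < ϵ.
(2t^3 + 6t^2 - 6) − 218 = 2t^3 + 6t^2 - 224 = (t − 4)(2t^2 + 14t + 56).
So |(2t^3 + 6t^2 - 6) − 218| = |t − 4|·|2t^2 + 14t + 56|.
Require δ ≤ 1. Then |t − 4| < 1 gives |t| < 5, and by the triangle inequality |2t^2 + 14t + 56| ≤ 2·5^2 + 14·5 + 56 = 176.
Hence |(2t^3 + 6t^2 - 6) − 218| ≤ 176|t − 4| < ϵ provided |t − 4| < ϵ/176.
Take δ = min(1, ϵ/176). Then 0 < |t − 4| < δ gives both |t − 4| < 1 and |t − 4| < ϵ/176, so |(2t^3 + 6t^2 - 6) − 218| < ϵ.

δ = min(1, ϵ/176)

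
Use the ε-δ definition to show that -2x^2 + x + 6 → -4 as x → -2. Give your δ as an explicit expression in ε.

Let ε > 0. We want δ > 0 such that 0 < |x + 2| < δ implies |(-2x^2 + x + 6) + 4| < ε.
(-2x^2 + x + 6) + 4 = -2x^2 + x + 10 = (x + 2)(-2x + 5).
So |(-2x^2 + x + 6) + 4| = |x + 2|·|-2x + 5|.
Assume first that |x + 2| < 1, so |x| < 3. Then |-2x + 5| ≤ 2·3 + 5 = 11.
Hence |(-2x^2 + x + 6) + 4| ≤ 11|x + 2| < ε provided |x + 2| < ε/11.
Take δ = min(1, ε/11). Then 0 < |x + 2| < δ gives both |x + 2| < 1 and |x + 2| < ε/11, so |(-2x^2 + x + 6) + 4| < ε.

δ = min(1, ε/11)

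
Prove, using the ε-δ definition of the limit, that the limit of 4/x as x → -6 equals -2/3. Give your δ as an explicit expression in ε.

δ = min(3, (9/2)ε)

Suppose ε > 0. We seek δ > 0 such that 0 < |x + 6| < δ implies |4/x + 2/3| < ε.
|4/x + 2/3| = 4·|-6 − x|/(6·|x|) = 4|x + 6|/(6|x|).
Require δ ≤ 3 so that |x| > 6 − 3 = 3, hence 6|x| > 18.
Then |4/x + 2/3| < 4|x + 6|/18, which is < ε when |x + 6| < (9/2)ε.
Take δ = min(3, (9/2)ε). Then 0 < |x + 6| < δ gives both |x + 6| < 3 and |x + 6| < (9/2)ε, so |4/x + 2/3| < ε.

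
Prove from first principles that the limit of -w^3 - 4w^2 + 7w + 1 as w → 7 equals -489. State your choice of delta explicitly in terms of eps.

Fix eps > 0. We want delta > 0 such that 0 < |w − 7| < delta implies |(-w^3 - 4w^2 + 7w + 1) + 489| < eps.
(-w^3 - 4w^2 + 7w + 1) + 489 = -w^3 - 4w^2 + 7w + 490 = (w − 7)(-w^2 - 11w - 70).
So |(-w^3 - 4w^2 + 7w + 1) + 489| = |w − 7|·|-w^2 - 11w - 70|.
Require delta ≤ 2. Then |w − 7| < 2 gives |w| < 9, and by the triangle inequality |-w^2 - 11w - 70| ≤ 9^2 + 11·9 + 70 = 250.
Hence |(-w^3 - 4w^2 + 7w + 1) + 489| ≤ 250|w − 7| < eps provided |w − 7| < eps/250.
Choosing delta = min(2, eps/250) ensures both conditions, hence |(-w^3 - 4w^2 + 7w + 1) + 489| < eps.

delta = min(2, eps/250)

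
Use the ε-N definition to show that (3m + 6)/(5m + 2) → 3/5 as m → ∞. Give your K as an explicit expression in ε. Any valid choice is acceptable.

K = (24/25)/ε

Let ε > 0 be given. For m ≥ 1, |(3m + 6)/(5m + 2) − (3/5)| = |24|/(5(5m + 2)) = 24/(5(5m + 2)).
Since 5m + 2 ≥ 5m for m ≥ 1, this is ≤ 24/(5·5m) = (24/25)/m.
So |(3m + 6)/(5m + 2) − (3/5)| < ε whenever m > (24/25)/ε.
Take K = (24/25)/ε. If m > K then |(3m + 6)/(5m + 2) − (3/5)| ≤ (24/25)/m < ε.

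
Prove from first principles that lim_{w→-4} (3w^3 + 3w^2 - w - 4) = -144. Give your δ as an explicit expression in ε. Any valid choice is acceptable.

δ = min(2, ε/197)

Let ε > 0. We want δ > 0 such that 0 < |w + 4| < δ implies |(3w^3 + 3w^2 - w - 4) + 144| < ε.
(3w^3 + 3w^2 - w - 4) + 144 = 3w^3 + 3w^2 - w + 140 = (w + 4)(3w^2 - 9w + 35).
So |(3w^3 + 3w^2 - w - 4) + 144| = |w + 4|·|3w^2 - 9w + 35|.
Require δ ≤ 2. Then |w + 4| < 2 gives |w| < 6, and by the triangle inequality |3w^2 - 9w + 35| ≤ 3·6^2 + 9·6 + 35 = 197.
Hence |(3w^3 + 3w^2 - w - 4) + 144| ≤ 197|w + 4| < ε provided |w + 4| < ε/197.
Take δ = min(2, ε/197). Then 0 < |w + 4| < δ gives both |w + 4| < 2 and |w + 4| < ε/197, so |(3w^3 + 3w^2 - w - 4) + 144| < ε.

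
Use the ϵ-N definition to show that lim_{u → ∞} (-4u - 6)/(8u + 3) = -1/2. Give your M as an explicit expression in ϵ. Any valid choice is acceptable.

M = (9/16)/ϵ

Suppose ϵ > 0. We seek M > 0 such that u > M implies |(-4u - 6)/(8u + 3) + 1/2| < ϵ.
(-4u - 6)/(8u + 3) + 1/2 = (8(-4u - 6) − (-4)(8u + 3)) / (8(8u + 3)) = -36/(8(8u + 3)).
For u > 0 we have 8u + 3 > 8u, so |(-4u - 6)/(8u + 3) + 1/2| = 36/(8(8u + 3)) < 36/(8·8u) = (9/16)/u.
Thus |(-4u - 6)/(8u + 3) + 1/2| < ϵ whenever u > (9/16)/ϵ.
Take M = (9/16)/ϵ. If u > M then |(-4u - 6)/(8u + 3) + 1/2| < (9/16)/u < ϵ.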